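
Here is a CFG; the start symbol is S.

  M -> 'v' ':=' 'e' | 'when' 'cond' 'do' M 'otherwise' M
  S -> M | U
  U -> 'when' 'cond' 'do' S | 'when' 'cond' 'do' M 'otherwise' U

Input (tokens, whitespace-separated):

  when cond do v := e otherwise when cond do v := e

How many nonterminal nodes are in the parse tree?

6

[S [U when cond do [M v := e] otherwise [U when cond do [S [M v := e]]]]]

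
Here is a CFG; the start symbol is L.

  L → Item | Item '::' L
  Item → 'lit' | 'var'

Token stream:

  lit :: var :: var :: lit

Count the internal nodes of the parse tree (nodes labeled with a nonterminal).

[L [Item lit] :: [L [Item var] :: [L [Item var] :: [L [Item lit]]]]]

8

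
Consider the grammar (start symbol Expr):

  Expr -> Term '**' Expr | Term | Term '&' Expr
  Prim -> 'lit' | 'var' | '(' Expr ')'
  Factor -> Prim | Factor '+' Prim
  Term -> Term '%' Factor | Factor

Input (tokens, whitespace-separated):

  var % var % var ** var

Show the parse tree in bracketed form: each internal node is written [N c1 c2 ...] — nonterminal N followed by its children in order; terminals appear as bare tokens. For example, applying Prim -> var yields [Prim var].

[Expr [Term [Term [Term [Factor [Prim var]]] % [Factor [Prim var]]] % [Factor [Prim var]]] ** [Expr [Term [Factor [Prim var]]]]]

Expr
Term ** Expr
Term % Factor ** Expr
Term % Factor % Factor ** Expr
Factor % Factor % Factor ** Expr
Prim % Factor % Factor ** Expr
var % Factor % Factor ** Expr
var % Prim % Factor ** Expr
var % var % Factor ** Expr
var % var % Prim ** Expr
var % var % var ** Expr
var % var % var ** Term
var % var % var ** Factor
var % var % var ** Prim
var % var % var ** var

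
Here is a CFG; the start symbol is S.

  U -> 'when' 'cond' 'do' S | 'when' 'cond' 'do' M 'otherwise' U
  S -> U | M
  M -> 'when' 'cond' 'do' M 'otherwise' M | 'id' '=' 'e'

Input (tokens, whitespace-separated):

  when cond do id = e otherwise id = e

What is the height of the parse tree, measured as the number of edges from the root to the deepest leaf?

[S [M when cond do [M id = e] otherwise [M id = e]]]

3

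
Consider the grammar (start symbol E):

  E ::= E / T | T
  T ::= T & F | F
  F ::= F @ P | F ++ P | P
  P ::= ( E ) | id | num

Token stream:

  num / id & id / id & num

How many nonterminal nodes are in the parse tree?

18

[E [E [E [T [F [P num]]]] / [T [T [F [P id]]] & [F [P id]]]] / [T [T [F [P id]]] & [F [P num]]]]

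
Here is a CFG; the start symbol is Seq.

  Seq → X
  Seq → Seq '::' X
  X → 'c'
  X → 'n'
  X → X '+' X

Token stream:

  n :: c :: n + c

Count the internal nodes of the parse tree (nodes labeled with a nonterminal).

8

[Seq [Seq [Seq [X n]] :: [X c]] :: [X [X n] + [X c]]]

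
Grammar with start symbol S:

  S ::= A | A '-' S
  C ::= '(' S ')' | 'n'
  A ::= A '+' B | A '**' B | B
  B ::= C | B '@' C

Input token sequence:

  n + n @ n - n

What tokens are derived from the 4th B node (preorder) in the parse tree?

n

[S [A [A [B [C n]]] + [B [B [C n]] @ [C n]]] - [S [A [B [C n]]]]]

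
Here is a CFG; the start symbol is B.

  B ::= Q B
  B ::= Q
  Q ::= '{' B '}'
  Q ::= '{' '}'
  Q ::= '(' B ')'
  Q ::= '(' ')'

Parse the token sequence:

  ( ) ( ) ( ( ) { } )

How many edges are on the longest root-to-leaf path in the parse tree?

7

[B [Q ( )] [B [Q ( )] [B [Q ( [B [Q ( )] [B [Q { }]]] )]]]]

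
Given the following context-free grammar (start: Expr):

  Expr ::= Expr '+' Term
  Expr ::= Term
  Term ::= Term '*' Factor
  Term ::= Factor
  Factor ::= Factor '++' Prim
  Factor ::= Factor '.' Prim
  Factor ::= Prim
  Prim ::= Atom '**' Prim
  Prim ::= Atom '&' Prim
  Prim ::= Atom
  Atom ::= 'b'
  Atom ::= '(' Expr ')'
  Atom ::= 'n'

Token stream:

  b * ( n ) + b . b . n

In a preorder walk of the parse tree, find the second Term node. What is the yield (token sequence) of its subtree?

b

[Expr [Expr [Term [Term [Factor [Prim [Atom b]]]] * [Factor [Prim [Atom ( [Expr [Term [Factor [Prim [Atom n]]]]] )]]]]] + [Term [Factor [Factor [Factor [Prim [Atom b]]] . [Prim [Atom b]]] . [Prim [Atom n]]]]]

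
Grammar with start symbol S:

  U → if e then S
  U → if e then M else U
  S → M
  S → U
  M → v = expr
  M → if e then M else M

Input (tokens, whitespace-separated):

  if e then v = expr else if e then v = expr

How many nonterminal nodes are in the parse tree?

6

[S [U if e then [M v = expr] else [U if e then [S [M v = expr]]]]]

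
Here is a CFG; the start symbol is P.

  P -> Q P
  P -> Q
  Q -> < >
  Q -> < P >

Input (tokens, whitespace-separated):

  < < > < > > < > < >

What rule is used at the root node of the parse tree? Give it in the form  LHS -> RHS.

P -> Q P

[P [Q < [P [Q < >] [P [Q < >]]] >] [P [Q < >] [P [Q < >]]]]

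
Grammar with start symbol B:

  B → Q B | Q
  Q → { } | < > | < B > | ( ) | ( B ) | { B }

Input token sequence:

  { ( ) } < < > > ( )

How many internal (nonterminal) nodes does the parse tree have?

10

[B [Q { [B [Q ( )]] }] [B [Q < [B [Q < >]] >] [B [Q ( )]]]]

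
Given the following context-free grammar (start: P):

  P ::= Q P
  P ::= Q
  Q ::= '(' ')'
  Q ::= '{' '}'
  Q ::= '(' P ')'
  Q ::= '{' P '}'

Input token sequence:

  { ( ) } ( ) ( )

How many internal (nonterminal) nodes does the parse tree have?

8

[P [Q { [P [Q ( )]] }] [P [Q ( )] [P [Q ( )]]]]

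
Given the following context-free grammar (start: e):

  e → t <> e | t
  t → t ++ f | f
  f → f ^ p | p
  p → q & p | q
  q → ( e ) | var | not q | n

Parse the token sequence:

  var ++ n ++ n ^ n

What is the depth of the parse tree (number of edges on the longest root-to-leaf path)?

[e [t [t [t [f [p [q var]]]] ++ [f [p [q n]]]] ++ [f [f [p [q n]]] ^ [p [q n]]]]]

7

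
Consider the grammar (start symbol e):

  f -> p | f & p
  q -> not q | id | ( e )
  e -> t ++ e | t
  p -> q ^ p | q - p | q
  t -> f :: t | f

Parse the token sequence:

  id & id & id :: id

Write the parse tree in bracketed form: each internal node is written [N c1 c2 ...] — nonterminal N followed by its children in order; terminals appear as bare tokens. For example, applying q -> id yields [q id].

[e [t [f [f [f [p [q id]]] & [p [q id]]] & [p [q id]]] :: [t [f [p [q id]]]]]]

e
t
f :: t
f & p :: t
f & p & p :: t
p & p & p :: t
q & p & p :: t
id & p & p :: t
id & q & p :: t
id & id & p :: t
id & id & q :: t
id & id & id :: t
id & id & id :: f
id & id & id :: p
id & id & id :: q
id & id & id :: id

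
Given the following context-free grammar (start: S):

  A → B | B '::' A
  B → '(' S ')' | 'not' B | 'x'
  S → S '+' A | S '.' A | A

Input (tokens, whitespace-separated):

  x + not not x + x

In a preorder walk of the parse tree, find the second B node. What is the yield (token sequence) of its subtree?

not not x

[S [S [S [A [B x]]] + [A [B not [B not [B x]]]]] + [A [B x]]]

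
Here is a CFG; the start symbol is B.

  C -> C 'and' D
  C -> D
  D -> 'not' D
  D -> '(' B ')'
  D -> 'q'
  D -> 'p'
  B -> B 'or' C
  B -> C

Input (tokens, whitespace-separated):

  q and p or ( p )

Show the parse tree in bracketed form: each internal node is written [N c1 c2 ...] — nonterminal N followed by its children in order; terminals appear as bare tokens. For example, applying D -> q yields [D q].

[B [B [C [C [D q]] and [D p]]] or [C [D ( [B [C [D p]]] )]]]

B
B or C
C or C
C and D or C
D and D or C
q and D or C
q and p or C
q and p or D
q and p or ( B )
q and p or ( C )
q and p or ( D )
q and p or ( p )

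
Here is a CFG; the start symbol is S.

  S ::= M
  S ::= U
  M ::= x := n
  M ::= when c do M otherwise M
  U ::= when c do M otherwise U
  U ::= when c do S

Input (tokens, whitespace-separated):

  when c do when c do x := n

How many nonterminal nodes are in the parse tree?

[S [U when c do [S [U when c do [S [M x := n]]]]]]

6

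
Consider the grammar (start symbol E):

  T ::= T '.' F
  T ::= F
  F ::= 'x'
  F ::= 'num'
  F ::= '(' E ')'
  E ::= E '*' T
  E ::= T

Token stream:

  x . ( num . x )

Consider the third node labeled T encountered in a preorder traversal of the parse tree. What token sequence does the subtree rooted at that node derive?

[E [T [T [F x]] . [F ( [E [T [T [F num]] . [F x]]] )]]]

num . x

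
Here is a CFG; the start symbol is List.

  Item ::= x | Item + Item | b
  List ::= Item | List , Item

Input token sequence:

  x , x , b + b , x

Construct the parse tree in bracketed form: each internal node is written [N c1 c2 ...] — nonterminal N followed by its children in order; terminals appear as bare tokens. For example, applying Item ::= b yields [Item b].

List
List , Item
List , Item , Item
List , Item , Item , Item
Item , Item , Item , Item
x , Item , Item , Item
x , x , Item , Item
x , x , Item + Item , Item
x , x , b + Item , Item
x , x , b + b , Item
x , x , b + b , x

[List [List [List [List [Item x]] , [Item x]] , [Item [Item b] + [Item b]]] , [Item x]]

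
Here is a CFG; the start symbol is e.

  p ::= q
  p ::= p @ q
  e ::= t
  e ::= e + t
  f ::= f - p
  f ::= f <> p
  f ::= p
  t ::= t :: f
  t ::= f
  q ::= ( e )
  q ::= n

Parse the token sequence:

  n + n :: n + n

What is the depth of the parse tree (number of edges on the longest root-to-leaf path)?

[e [e [e [t [f [p [q n]]]]] + [t [t [f [p [q n]]]] :: [f [p [q n]]]]] + [t [f [p [q n]]]]]

7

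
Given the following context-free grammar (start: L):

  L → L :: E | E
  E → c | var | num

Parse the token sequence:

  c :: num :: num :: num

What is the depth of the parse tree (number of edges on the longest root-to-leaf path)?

5

[L [L [L [L [E c]] :: [E num]] :: [E num]] :: [E num]]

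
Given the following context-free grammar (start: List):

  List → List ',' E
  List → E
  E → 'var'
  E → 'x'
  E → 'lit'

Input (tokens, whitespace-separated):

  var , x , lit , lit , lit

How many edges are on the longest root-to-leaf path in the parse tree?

6

[List [List [List [List [List [E var]] , [E x]] , [E lit]] , [E lit]] , [E lit]]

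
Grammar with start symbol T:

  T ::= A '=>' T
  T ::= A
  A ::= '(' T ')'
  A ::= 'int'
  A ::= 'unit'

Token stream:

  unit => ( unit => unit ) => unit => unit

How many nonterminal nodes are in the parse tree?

[T [A unit] => [T [A ( [T [A unit] => [T [A unit]]] )] => [T [A unit] => [T [A unit]]]]]

12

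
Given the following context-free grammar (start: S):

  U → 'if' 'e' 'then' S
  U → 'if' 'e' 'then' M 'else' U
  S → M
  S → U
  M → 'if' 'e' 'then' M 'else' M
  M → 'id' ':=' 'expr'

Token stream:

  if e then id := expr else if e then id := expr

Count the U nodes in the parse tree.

2

[S [U if e then [M id := expr] else [U if e then [S [M id := expr]]]]]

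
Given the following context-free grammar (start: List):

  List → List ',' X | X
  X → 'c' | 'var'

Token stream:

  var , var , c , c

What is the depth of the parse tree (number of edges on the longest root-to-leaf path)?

5

[List [List [List [List [X var]] , [X var]] , [X c]] , [X c]]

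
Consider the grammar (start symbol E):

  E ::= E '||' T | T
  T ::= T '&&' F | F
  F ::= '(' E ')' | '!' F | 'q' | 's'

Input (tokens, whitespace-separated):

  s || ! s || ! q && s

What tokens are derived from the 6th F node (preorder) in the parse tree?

[E [E [E [T [F s]]] || [T [F ! [F s]]]] || [T [T [F ! [F q]]] && [F s]]]

s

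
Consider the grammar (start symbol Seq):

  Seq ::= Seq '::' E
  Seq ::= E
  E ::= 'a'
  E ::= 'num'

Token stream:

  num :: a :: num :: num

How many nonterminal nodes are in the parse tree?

[Seq [Seq [Seq [Seq [E num]] :: [E a]] :: [E num]] :: [E num]]

8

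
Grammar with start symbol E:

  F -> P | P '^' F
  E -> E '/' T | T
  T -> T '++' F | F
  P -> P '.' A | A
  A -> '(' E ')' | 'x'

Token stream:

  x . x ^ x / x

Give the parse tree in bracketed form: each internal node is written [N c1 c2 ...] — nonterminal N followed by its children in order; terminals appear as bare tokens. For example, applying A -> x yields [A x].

[E [E [T [F [P [P [A x]] . [A x]] ^ [F [P [A x]]]]]] / [T [F [P [A x]]]]]

E
E / T
T / T
F / T
P ^ F / T
P . A ^ F / T
A . A ^ F / T
x . A ^ F / T
x . x ^ F / T
x . x ^ P / T
x . x ^ A / T
x . x ^ x / T
x . x ^ x / F
x . x ^ x / P
x . x ^ x / A
x . x ^ x / x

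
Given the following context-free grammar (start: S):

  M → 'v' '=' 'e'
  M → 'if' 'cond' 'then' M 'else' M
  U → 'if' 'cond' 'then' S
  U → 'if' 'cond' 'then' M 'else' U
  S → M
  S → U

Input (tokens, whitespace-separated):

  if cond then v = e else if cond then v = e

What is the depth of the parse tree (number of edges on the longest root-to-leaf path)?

5

[S [U if cond then [M v = e] else [U if cond then [S [M v = e]]]]]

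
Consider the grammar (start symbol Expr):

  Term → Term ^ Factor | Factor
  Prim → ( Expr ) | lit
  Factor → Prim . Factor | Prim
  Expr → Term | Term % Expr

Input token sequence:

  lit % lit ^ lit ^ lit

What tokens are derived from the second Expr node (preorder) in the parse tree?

lit ^ lit ^ lit

[Expr [Term [Factor [Prim lit]]] % [Expr [Term [Term [Term [Factor [Prim lit]]] ^ [Factor [Prim lit]]] ^ [Factor [Prim lit]]]]]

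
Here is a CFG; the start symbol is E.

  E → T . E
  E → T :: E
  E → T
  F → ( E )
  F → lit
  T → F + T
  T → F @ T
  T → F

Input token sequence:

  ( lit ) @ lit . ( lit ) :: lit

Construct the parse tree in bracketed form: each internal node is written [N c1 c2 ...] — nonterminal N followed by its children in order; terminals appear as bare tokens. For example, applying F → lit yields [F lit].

E
T . E
F @ T . E
( E ) @ T . E
( T ) @ T . E
( F ) @ T . E
( lit ) @ T . E
( lit ) @ F . E
( lit ) @ lit . E
( lit ) @ lit . T :: E
( lit ) @ lit . F :: E
( lit ) @ lit . ( E ) :: E
( lit ) @ lit . ( T ) :: E
( lit ) @ lit . ( F ) :: E
( lit ) @ lit . ( lit ) :: E
( lit ) @ lit . ( lit ) :: T
( lit ) @ lit . ( lit ) :: F
( lit ) @ lit . ( lit ) :: lit

[E [T [F ( [E [T [F lit]]] )] @ [T [F lit]]] . [E [T [F ( [E [T [F lit]]] )]] :: [E [T [F lit]]]]]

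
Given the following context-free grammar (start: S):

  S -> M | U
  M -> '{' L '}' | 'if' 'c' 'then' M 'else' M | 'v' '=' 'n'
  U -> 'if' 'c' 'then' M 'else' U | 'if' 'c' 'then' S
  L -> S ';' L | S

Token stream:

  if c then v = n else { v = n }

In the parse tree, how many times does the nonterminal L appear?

[S [M if c then [M v = n] else [M { [L [S [M v = n]]] }]]]

1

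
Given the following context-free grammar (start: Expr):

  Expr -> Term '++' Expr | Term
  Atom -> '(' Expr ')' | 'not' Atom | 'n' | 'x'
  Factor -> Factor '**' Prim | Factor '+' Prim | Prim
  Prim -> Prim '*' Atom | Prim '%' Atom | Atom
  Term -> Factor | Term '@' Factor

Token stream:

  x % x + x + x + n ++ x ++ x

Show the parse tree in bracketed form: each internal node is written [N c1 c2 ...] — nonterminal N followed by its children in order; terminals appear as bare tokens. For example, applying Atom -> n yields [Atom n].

[Expr [Term [Factor [Factor [Factor [Factor [Prim [Prim [Atom x]] % [Atom x]]] + [Prim [Atom x]]] + [Prim [Atom x]]] + [Prim [Atom n]]]] ++ [Expr [Term [Factor [Prim [Atom x]]]] ++ [Expr [Term [Factor [Prim [Atom x]]]]]]]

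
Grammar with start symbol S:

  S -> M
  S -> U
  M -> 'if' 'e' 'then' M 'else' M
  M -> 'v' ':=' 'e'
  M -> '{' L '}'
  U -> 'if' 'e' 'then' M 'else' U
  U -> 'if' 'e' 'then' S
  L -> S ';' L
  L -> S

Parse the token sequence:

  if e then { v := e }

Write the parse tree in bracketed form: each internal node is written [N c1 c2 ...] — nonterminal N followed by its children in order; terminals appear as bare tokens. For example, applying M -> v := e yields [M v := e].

S
U
if e then S
if e then M
if e then { L }
if e then { S }
if e then { M }
if e then { v := e }

[S [U if e then [S [M { [L [S [M v := e]]] }]]]]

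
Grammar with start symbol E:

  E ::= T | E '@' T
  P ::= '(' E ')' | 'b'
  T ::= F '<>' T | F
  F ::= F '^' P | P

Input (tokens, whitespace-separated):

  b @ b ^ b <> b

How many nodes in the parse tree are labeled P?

[E [E [T [F [P b]]]] @ [T [F [F [P b]] ^ [P b]] <> [T [F [P b]]]]]

4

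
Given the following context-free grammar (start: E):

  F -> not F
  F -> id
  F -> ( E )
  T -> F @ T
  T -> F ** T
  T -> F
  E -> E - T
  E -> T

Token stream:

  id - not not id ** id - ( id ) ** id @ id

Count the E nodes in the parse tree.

4

[E [E [E [T [F id]]] - [T [F not [F not [F id]]] ** [T [F id]]]] - [T [F ( [E [T [F id]]] )] ** [T [F id] @ [T [F id]]]]]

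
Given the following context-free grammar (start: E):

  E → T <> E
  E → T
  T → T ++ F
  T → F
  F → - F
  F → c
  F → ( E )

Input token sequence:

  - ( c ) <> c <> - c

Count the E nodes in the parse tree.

[E [T [F - [F ( [E [T [F c]]] )]]] <> [E [T [F c]] <> [E [T [F - [F c]]]]]]

4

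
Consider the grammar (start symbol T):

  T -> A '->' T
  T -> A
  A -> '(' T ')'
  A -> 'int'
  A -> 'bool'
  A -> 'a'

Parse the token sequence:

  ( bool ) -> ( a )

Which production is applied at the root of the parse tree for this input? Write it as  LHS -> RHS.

T -> A '->' T

[T [A ( [T [A bool]] )] -> [T [A ( [T [A a]] )]]]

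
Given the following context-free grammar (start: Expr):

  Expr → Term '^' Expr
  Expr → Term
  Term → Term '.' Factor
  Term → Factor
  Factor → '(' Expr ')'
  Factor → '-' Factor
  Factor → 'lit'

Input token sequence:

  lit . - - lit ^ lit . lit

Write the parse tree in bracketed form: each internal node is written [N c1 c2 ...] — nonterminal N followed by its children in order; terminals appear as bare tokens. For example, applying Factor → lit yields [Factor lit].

Expr
Term ^ Expr
Term . Factor ^ Expr
Factor . Factor ^ Expr
lit . Factor ^ Expr
lit . - Factor ^ Expr
lit . - - Factor ^ Expr
lit . - - lit ^ Expr
lit . - - lit ^ Term
lit . - - lit ^ Term . Factor
lit . - - lit ^ Factor . Factor
lit . - - lit ^ lit . Factor
lit . - - lit ^ lit . lit

[Expr [Term [Term [Factor lit]] . [Factor - [Factor - [Factor lit]]]] ^ [Expr [Term [Term [Factor lit]] . [Factor lit]]]]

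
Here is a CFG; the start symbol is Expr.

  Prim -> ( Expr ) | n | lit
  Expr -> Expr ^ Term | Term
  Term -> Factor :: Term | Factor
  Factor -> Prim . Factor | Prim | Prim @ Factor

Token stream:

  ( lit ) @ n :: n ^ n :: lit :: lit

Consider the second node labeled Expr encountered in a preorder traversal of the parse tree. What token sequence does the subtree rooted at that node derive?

[Expr [Expr [Term [Factor [Prim ( [Expr [Term [Factor [Prim lit]]]] )] @ [Factor [Prim n]]] :: [Term [Factor [Prim n]]]]] ^ [Term [Factor [Prim n]] :: [Term [Factor [Prim lit]] :: [Term [Factor [Prim lit]]]]]]

( lit ) @ n :: n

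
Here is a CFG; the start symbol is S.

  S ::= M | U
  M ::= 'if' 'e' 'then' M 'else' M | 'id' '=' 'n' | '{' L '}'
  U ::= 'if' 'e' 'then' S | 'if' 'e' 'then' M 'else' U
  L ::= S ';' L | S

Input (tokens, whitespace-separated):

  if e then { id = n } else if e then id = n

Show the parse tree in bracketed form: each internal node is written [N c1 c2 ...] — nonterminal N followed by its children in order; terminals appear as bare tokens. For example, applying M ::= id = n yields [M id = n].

[S [U if e then [M { [L [S [M id = n]]] }] else [U if e then [S [M id = n]]]]]

S
U
if e then M else U
if e then { L } else U
if e then { S } else U
if e then { M } else U
if e then { id = n } else U
if e then { id = n } else if e then S
if e then { id = n } else if e then M
if e then { id = n } else if e then id = n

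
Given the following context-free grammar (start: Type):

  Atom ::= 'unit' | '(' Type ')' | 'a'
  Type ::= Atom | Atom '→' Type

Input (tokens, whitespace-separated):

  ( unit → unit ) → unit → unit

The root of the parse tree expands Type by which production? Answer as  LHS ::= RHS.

Type ::= Atom '→' Type

[Type [Atom ( [Type [Atom unit] → [Type [Atom unit]]] )] → [Type [Atom unit] → [Type [Atom unit]]]]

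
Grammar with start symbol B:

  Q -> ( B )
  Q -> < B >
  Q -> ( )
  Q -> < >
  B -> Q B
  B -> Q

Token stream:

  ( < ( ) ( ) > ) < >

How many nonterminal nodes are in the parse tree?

10

[B [Q ( [B [Q < [B [Q ( )] [B [Q ( )]]] >]] )] [B [Q < >]]]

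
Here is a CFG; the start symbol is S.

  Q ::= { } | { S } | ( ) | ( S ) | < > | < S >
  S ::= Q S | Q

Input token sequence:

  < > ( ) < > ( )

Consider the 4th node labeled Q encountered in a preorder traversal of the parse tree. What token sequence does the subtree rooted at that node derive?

( )

[S [Q < >] [S [Q ( )] [S [Q < >] [S [Q ( )]]]]]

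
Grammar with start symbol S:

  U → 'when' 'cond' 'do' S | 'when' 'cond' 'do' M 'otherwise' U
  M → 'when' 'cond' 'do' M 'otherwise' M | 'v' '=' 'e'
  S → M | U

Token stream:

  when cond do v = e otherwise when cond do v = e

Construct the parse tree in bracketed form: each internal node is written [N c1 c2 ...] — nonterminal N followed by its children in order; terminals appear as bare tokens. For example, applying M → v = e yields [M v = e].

[S [U when cond do [M v = e] otherwise [U when cond do [S [M v = e]]]]]

S
U
when cond do M otherwise U
when cond do v = e otherwise U
when cond do v = e otherwise when cond do S
when cond do v = e otherwise when cond do M
when cond do v = e otherwise when cond do v = e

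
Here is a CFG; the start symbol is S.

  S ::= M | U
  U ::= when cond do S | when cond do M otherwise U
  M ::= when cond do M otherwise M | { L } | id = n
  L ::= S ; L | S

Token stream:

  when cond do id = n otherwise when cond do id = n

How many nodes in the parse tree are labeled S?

[S [U when cond do [M id = n] otherwise [U when cond do [S [M id = n]]]]]

2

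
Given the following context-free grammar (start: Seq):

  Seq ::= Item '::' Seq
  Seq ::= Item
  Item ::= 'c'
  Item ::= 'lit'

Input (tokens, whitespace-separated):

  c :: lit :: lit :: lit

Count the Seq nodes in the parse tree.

[Seq [Item c] :: [Seq [Item lit] :: [Seq [Item lit] :: [Seq [Item lit]]]]]

4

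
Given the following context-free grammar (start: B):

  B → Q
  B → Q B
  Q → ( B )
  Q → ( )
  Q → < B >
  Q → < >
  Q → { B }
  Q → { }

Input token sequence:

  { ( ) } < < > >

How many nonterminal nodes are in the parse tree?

8

[B [Q { [B [Q ( )]] }] [B [Q < [B [Q < >]] >]]]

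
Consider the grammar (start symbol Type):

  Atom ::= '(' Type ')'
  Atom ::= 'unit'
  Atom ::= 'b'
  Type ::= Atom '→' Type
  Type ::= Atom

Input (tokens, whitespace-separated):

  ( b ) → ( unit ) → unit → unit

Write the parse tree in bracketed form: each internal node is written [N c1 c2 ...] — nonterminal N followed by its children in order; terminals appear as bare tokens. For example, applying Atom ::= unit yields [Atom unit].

Type
Atom → Type
( Type ) → Type
( Atom ) → Type
( b ) → Type
( b ) → Atom → Type
( b ) → ( Type ) → Type
( b ) → ( Atom ) → Type
( b ) → ( unit ) → Type
( b ) → ( unit ) → Atom → Type
( b ) → ( unit ) → unit → Type
( b ) → ( unit ) → unit → Atom
( b ) → ( unit ) → unit → unit

[Type [Atom ( [Type [Atom b]] )] → [Type [Atom ( [Type [Atom unit]] )] → [Type [Atom unit] → [Type [Atom unit]]]]]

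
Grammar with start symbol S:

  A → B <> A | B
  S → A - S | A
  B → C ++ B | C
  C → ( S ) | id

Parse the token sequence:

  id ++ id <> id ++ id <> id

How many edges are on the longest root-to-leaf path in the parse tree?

[S [A [B [C id] ++ [B [C id]]] <> [A [B [C id] ++ [B [C id]]] <> [A [B [C id]]]]]]

6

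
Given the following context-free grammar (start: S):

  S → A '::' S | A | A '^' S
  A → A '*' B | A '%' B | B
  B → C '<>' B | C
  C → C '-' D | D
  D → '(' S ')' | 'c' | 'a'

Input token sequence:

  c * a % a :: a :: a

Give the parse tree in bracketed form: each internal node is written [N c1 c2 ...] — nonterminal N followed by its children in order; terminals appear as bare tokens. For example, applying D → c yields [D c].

S
A :: S
A % B :: S
A * B % B :: S
B * B % B :: S
C * B % B :: S
D * B % B :: S
c * B % B :: S
c * C % B :: S
c * D % B :: S
c * a % B :: S
c * a % C :: S
c * a % D :: S
c * a % a :: S
c * a % a :: A :: S
c * a % a :: B :: S
c * a % a :: C :: S
c * a % a :: D :: S
c * a % a :: a :: S
c * a % a :: a :: A
c * a % a :: a :: B
c * a % a :: a :: C
c * a % a :: a :: D
c * a % a :: a :: a

[S [A [A [A [B [C [D c]]]] * [B [C [D a]]]] % [B [C [D a]]]] :: [S [A [B [C [D a]]]] :: [S [A [B [C [D a]]]]]]]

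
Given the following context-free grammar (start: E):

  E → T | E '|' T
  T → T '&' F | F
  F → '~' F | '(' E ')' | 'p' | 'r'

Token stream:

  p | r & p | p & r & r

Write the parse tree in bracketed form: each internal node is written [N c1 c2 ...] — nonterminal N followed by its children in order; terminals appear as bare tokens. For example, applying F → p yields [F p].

E
E | T
E | T | T
T | T | T
F | T | T
p | T | T
p | T & F | T
p | F & F | T
p | r & F | T
p | r & p | T
p | r & p | T & F
p | r & p | T & F & F
p | r & p | F & F & F
p | r & p | p & F & F
p | r & p | p & r & F
p | r & p | p & r & r

[E [E [E [T [F p]]] | [T [T [F r]] & [F p]]] | [T [T [T [F p]] & [F r]] & [F r]]]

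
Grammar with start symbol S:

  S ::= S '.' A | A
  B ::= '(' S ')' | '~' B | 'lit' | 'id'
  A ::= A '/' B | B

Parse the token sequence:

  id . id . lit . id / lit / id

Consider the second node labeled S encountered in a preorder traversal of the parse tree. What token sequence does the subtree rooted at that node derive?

[S [S [S [S [A [B id]]] . [A [B id]]] . [A [B lit]]] . [A [A [A [B id]] / [B lit]] / [B id]]]

id . id . lit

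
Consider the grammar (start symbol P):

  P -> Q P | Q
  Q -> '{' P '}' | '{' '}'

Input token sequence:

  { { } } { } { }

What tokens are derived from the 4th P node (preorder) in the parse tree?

{ }

[P [Q { [P [Q { }]] }] [P [Q { }] [P [Q { }]]]]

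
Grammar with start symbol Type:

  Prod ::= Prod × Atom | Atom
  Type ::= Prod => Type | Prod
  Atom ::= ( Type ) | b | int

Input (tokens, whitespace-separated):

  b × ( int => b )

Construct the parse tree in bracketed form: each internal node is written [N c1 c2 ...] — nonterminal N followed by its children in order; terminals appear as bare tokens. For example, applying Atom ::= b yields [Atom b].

[Type [Prod [Prod [Atom b]] × [Atom ( [Type [Prod [Atom int]] => [Type [Prod [Atom b]]]] )]]]

Type
Prod
Prod × Atom
Atom × Atom
b × Atom
b × ( Type )
b × ( Prod => Type )
b × ( Atom => Type )
b × ( int => Type )
b × ( int => Prod )
b × ( int => Atom )
b × ( int => b )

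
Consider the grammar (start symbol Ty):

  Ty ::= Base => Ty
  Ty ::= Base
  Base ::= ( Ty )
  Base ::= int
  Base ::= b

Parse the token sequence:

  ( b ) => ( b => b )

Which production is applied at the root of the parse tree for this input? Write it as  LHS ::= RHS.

Ty ::= Base => Ty

[Ty [Base ( [Ty [Base b]] )] => [Ty [Base ( [Ty [Base b] => [Ty [Base b]]] )]]]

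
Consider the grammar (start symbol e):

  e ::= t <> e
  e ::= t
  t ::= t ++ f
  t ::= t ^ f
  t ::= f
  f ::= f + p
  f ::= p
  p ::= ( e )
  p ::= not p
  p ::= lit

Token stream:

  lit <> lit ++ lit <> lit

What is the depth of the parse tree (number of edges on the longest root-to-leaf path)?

6

[e [t [f [p lit]]] <> [e [t [t [f [p lit]]] ++ [f [p lit]]] <> [e [t [f [p lit]]]]]]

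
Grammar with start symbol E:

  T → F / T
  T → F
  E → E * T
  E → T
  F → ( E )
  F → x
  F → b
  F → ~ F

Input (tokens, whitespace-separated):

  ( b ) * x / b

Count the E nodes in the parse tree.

[E [E [T [F ( [E [T [F b]]] )]]] * [T [F x] / [T [F b]]]]

3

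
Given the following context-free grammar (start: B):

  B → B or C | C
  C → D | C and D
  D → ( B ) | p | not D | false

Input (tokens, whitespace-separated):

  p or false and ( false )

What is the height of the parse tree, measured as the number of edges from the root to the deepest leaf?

6

[B [B [C [D p]]] or [C [C [D false]] and [D ( [B [C [D false]]] )]]]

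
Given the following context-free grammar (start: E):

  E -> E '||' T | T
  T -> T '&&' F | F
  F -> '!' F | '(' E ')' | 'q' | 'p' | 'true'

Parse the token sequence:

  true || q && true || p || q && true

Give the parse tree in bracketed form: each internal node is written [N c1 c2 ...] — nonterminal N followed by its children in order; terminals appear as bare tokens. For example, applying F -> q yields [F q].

E
E || T
E || T || T
E || T || T || T
T || T || T || T
F || T || T || T
true || T || T || T
true || T && F || T || T
true || F && F || T || T
true || q && F || T || T
true || q && true || T || T
true || q && true || F || T
true || q && true || p || T
true || q && true || p || T && F
true || q && true || p || F && F
true || q && true || p || q && F
true || q && true || p || q && true

[E [E [E [E [T [F true]]] || [T [T [F q]] && [F true]]] || [T [F p]]] || [T [T [F q]] && [F true]]]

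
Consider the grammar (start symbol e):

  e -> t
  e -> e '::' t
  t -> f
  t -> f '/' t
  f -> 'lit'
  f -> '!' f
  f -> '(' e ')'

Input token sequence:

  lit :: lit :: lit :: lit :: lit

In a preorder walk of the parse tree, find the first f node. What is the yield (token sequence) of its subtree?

lit

[e [e [e [e [e [t [f lit]]] :: [t [f lit]]] :: [t [f lit]]] :: [t [f lit]]] :: [t [f lit]]]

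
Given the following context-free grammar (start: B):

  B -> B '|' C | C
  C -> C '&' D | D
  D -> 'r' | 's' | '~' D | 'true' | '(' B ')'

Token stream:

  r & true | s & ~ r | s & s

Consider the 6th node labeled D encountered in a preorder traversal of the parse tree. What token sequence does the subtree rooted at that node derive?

[B [B [B [C [C [D r]] & [D true]]] | [C [C [D s]] & [D ~ [D r]]]] | [C [C [D s]] & [D s]]]

s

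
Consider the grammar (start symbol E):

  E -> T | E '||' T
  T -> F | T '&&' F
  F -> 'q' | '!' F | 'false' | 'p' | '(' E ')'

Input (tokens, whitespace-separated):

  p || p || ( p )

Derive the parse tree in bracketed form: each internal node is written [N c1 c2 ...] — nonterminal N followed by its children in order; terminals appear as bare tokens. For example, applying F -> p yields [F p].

E
E || T
E || T || T
T || T || T
F || T || T
p || T || T
p || F || T
p || p || T
p || p || F
p || p || ( E )
p || p || ( T )
p || p || ( F )
p || p || ( p )

[E [E [E [T [F p]]] || [T [F p]]] || [T [F ( [E [T [F p]]] )]]]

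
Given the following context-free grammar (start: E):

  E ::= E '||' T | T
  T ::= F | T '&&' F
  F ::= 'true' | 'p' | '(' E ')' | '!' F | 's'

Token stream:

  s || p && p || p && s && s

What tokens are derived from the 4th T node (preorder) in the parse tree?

[E [E [E [T [F s]]] || [T [T [F p]] && [F p]]] || [T [T [T [F p]] && [F s]] && [F s]]]

p && s && s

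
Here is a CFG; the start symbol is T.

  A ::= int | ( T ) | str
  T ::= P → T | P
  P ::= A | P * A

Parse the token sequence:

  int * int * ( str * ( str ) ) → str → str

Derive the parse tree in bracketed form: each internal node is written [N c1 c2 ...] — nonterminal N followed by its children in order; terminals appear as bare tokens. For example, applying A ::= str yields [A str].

T
P → T
P * A → T
P * A * A → T
A * A * A → T
int * A * A → T
int * int * A → T
int * int * ( T ) → T
int * int * ( P ) → T
int * int * ( P * A ) → T
int * int * ( A * A ) → T
int * int * ( str * A ) → T
int * int * ( str * ( T ) ) → T
int * int * ( str * ( P ) ) → T
int * int * ( str * ( A ) ) → T
int * int * ( str * ( str ) ) → T
int * int * ( str * ( str ) ) → P → T
int * int * ( str * ( str ) ) → A → T
int * int * ( str * ( str ) ) → str → T
int * int * ( str * ( str ) ) → str → P
int * int * ( str * ( str ) ) → str → A
int * int * ( str * ( str ) ) → str → str

[T [P [P [P [A int]] * [A int]] * [A ( [T [P [P [A str]] * [A ( [T [P [A str]]] )]]] )]] → [T [P [A str]] → [T [P [A str]]]]]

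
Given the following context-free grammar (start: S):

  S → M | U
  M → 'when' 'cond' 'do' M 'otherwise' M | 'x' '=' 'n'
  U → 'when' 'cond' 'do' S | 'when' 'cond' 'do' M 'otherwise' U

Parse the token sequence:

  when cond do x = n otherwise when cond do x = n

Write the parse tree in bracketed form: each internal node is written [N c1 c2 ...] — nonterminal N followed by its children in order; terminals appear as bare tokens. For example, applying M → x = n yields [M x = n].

S
U
when cond do M otherwise U
when cond do x = n otherwise U
when cond do x = n otherwise when cond do S
when cond do x = n otherwise when cond do M
when cond do x = n otherwise when cond do x = n

[S [U when cond do [M x = n] otherwise [U when cond do [S [M x = n]]]]]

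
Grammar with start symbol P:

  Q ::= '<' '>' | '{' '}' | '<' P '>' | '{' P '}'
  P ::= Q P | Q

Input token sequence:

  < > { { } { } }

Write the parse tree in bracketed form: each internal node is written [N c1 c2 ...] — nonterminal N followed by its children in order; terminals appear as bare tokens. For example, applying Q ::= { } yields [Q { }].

[P [Q < >] [P [Q { [P [Q { }] [P [Q { }]]] }]]]

P
Q P
< > P
< > Q
< > { P }
< > { Q P }
< > { { } P }
< > { { } Q }
< > { { } { } }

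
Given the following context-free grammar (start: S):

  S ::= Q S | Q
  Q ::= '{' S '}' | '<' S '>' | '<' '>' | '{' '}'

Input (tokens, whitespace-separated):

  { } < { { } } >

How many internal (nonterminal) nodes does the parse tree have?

8

[S [Q { }] [S [Q < [S [Q { [S [Q { }]] }]] >]]]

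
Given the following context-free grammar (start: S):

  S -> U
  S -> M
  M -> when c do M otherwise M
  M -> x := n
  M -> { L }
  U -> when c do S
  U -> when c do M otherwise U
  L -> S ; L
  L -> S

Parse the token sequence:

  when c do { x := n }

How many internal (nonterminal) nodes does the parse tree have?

7

[S [U when c do [S [M { [L [S [M x := n]]] }]]]]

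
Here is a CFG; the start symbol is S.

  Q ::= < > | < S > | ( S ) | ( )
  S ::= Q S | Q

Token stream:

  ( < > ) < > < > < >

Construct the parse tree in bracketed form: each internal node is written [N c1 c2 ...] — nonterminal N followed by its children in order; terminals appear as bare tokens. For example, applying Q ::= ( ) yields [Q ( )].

[S [Q ( [S [Q < >]] )] [S [Q < >] [S [Q < >] [S [Q < >]]]]]

S
Q S
( S ) S
( Q ) S
( < > ) S
( < > ) Q S
( < > ) < > S
( < > ) < > Q S
( < > ) < > < > S
( < > ) < > < > Q
( < > ) < > < > < >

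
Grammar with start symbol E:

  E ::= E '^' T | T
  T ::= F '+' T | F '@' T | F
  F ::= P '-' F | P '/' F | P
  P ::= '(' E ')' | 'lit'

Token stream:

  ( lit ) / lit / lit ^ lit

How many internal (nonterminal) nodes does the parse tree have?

16

[E [E [T [F [P ( [E [T [F [P lit]]]] )] / [F [P lit] / [F [P lit]]]]]] ^ [T [F [P lit]]]]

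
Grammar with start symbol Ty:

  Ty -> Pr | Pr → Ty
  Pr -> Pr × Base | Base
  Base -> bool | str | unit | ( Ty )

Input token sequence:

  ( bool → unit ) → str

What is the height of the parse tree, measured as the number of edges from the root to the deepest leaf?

7

[Ty [Pr [Base ( [Ty [Pr [Base bool]] → [Ty [Pr [Base unit]]]] )]] → [Ty [Pr [Base str]]]]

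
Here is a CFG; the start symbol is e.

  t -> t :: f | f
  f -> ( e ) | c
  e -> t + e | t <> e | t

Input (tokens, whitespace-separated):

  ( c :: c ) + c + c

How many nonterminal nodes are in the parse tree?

14

[e [t [f ( [e [t [t [f c]] :: [f c]]] )]] + [e [t [f c]] + [e [t [f c]]]]]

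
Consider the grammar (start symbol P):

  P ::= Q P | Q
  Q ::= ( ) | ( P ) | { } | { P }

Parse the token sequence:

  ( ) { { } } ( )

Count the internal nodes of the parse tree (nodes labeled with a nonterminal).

8

[P [Q ( )] [P [Q { [P [Q { }]] }] [P [Q ( )]]]]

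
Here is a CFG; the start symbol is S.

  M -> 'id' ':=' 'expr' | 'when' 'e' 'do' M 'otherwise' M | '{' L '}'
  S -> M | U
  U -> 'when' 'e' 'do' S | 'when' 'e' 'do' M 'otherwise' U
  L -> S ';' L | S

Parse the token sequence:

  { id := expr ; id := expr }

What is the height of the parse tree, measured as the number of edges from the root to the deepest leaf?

6

[S [M { [L [S [M id := expr]] ; [L [S [M id := expr]]]] }]]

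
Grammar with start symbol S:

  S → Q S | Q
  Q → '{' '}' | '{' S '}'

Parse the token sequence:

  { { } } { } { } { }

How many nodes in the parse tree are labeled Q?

5

[S [Q { [S [Q { }]] }] [S [Q { }] [S [Q { }] [S [Q { }]]]]]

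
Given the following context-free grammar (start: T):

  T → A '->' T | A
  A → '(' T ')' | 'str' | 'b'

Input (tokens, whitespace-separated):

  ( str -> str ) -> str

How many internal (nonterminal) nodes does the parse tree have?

8

[T [A ( [T [A str] -> [T [A str]]] )] -> [T [A str]]]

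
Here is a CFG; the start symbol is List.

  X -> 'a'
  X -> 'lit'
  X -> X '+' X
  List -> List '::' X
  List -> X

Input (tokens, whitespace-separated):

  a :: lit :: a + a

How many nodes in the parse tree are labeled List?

[List [List [List [X a]] :: [X lit]] :: [X [X a] + [X a]]]

3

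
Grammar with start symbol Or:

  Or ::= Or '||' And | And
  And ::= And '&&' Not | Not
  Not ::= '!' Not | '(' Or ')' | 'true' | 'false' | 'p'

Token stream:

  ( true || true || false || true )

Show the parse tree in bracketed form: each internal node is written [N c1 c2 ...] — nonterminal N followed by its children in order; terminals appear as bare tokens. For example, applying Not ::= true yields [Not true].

[Or [And [Not ( [Or [Or [Or [Or [And [Not true]]] || [And [Not true]]] || [And [Not false]]] || [And [Not true]]] )]]]

Or
And
Not
( Or )
( Or || And )
( Or || And || And )
( Or || And || And || And )
( And || And || And || And )
( Not || And || And || And )
( true || And || And || And )
( true || Not || And || And )
( true || true || And || And )
( true || true || Not || And )
( true || true || false || And )
( true || true || false || Not )
( true || true || false || true )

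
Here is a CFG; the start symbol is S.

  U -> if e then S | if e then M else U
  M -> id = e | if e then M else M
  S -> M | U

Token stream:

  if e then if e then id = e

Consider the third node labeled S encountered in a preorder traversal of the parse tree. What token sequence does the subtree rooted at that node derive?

id = e

[S [U if e then [S [U if e then [S [M id = e]]]]]]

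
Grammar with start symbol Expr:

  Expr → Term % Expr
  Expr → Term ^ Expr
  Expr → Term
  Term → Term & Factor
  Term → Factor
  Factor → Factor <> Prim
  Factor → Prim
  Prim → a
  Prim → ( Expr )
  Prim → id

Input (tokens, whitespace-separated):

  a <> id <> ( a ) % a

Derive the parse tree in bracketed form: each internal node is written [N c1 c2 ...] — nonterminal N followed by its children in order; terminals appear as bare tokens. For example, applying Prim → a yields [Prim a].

Expr
Term % Expr
Factor % Expr
Factor <> Prim % Expr
Factor <> Prim <> Prim % Expr
Prim <> Prim <> Prim % Expr
a <> Prim <> Prim % Expr
a <> id <> Prim % Expr
a <> id <> ( Expr ) % Expr
a <> id <> ( Term ) % Expr
a <> id <> ( Factor ) % Expr
a <> id <> ( Prim ) % Expr
a <> id <> ( a ) % Expr
a <> id <> ( a ) % Term
a <> id <> ( a ) % Factor
a <> id <> ( a ) % Prim
a <> id <> ( a ) % a

[Expr [Term [Factor [Factor [Factor [Prim a]] <> [Prim id]] <> [Prim ( [Expr [Term [Factor [Prim a]]]] )]]] % [Expr [Term [Factor [Prim a]]]]]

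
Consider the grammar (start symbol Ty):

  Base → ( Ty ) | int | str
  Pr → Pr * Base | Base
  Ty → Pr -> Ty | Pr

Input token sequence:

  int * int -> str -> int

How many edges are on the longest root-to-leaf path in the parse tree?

5

[Ty [Pr [Pr [Base int]] * [Base int]] -> [Ty [Pr [Base str]] -> [Ty [Pr [Base int]]]]]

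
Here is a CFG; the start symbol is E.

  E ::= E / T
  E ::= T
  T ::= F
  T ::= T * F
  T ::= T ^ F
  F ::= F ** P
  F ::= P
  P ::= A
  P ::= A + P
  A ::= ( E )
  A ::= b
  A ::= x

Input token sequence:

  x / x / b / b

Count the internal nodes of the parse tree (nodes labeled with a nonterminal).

[E [E [E [E [T [F [P [A x]]]]] / [T [F [P [A x]]]]] / [T [F [P [A b]]]]] / [T [F [P [A b]]]]]

20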